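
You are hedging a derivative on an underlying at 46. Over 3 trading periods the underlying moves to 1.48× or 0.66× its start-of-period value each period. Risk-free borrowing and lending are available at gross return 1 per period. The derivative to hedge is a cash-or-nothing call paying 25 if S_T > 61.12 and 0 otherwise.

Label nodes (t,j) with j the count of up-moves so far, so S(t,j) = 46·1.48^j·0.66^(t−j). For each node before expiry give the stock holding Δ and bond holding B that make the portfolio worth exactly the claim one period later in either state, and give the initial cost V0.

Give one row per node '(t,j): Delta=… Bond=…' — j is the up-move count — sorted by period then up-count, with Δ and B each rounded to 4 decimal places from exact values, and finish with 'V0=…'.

The replicating-portfolio and risk-neutral prices coincide; use p* = (1−0.66)/(1.48−0.66) = 0.4146 for the latter.
Payoff layer (t=3): V(3,0)=0.0000, V(3,1)=0.0000, V(3,2)=25.0000, V(3,3)=25.0000
Node (2,0) S=20.0376: V=(p*·0.0000+(1−p*)·0.0000)/1=0.0000; Δ=(0.0000−0.0000)/(29.6556−13.2248)=0.0000; B=V−Δ·S=0.0000
Node (2,1) S=44.9328: V=(p*·25.0000+(1−p*)·0.0000)/1=10.3659; Δ=(25.0000−0.0000)/(66.5005−29.6556)=0.6785; B=V−Δ·S=-20.1220
Node (2,2) S=100.7584: V=(p*·25.0000+(1−p*)·25.0000)/1=25.0000; Δ=(25.0000−25.0000)/(149.1224−66.5005)=0.0000; B=V−Δ·S=25.0000
Node (1,0) S=30.3600: V=(p*·10.3659+(1−p*)·0.0000)/1=4.2980; Δ=(10.3659−0.0000)/(44.9328−20.0376)=0.4164; B=V−Δ·S=-8.3432
Node (1,1) S=68.0800: V=(p*·25.0000+(1−p*)·10.3659)/1=16.4337; Δ=(25.0000−10.3659)/(100.7584−44.9328)=0.2621; B=V−Δ·S=-1.4128
Node (0,0) S=46.0000: V=(p*·16.4337+(1−p*)·4.2980)/1=9.3299; Δ=(16.4337−4.2980)/(68.0800−30.3600)=0.3217; B=V−Δ·S=-5.4697
Check: Δ(0,0)·S0 + B(0,0) = 9.3299 = V0.

(0,0): Delta=0.3217 Bond=-5.4697
(1,0): Delta=0.4164 Bond=-8.3432
(1,1): Delta=0.2621 Bond=-1.4128
(2,0): Delta=0.0000 Bond=0.0000
(2,1): Delta=0.6785 Bond=-20.1220
(2,2): Delta=0.0000 Bond=25.0000
V0=9.3299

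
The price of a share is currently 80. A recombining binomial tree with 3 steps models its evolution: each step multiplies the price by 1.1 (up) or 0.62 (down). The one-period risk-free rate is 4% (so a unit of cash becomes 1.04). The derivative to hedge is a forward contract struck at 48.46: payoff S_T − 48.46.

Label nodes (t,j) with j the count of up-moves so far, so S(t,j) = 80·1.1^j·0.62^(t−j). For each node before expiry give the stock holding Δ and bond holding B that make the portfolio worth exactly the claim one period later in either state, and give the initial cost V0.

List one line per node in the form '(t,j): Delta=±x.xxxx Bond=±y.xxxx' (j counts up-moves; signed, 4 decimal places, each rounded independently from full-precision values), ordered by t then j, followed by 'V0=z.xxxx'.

Under the risk-neutral measure, an up-move has probability p* = (R−d)/(u−d) = 0.8750 and values discount at R = 1.04.
Payoff layer (t=3): V(3,0)=-29.3938, V(3,1)=-14.6328, V(3,2)=11.5560, V(3,3)=58.0200
  t=2,j=0: stock 30.7520 → up 33.8272 (V=-14.6328), down 19.0662 (V=-29.3938). Price -15.8442; hedge Δ=1.0000, bond B=-46.5962.
  t=2,j=1: stock 54.5600 → up 60.0160 (V=11.5560), down 33.8272 (V=-14.6328). Price 7.9638; hedge Δ=1.0000, bond B=-46.5962.
  t=2,j=2: stock 96.8000 → up 106.4800 (V=58.0200), down 60.0160 (V=11.5560). Price 50.2038; hedge Δ=1.0000, bond B=-46.5962.
  t=1,j=0: stock 49.6000 → up 54.5600 (V=7.9638), down 30.7520 (V=-15.8442). Price 4.7960; hedge Δ=1.0000, bond B=-44.8040.
  t=1,j=1: stock 88.0000 → up 96.8000 (V=50.2038), down 54.5600 (V=7.9638). Price 43.1960; hedge Δ=1.0000, bond B=-44.8040.
  t=0,j=0: stock 80.0000 → up 88.0000 (V=43.1960), down 49.6000 (V=4.7960). Price 36.9192; hedge Δ=1.0000, bond B=-43.0808.
Check: Δ(0,0)·S0 + B(0,0) = 36.9192 = V0.

(0,0): Delta=1.0000 Bond=-43.0808
(1,0): Delta=1.0000 Bond=-44.8040
(1,1): Delta=1.0000 Bond=-44.8040
(2,0): Delta=1.0000 Bond=-46.5962
(2,1): Delta=1.0000 Bond=-46.5962
(2,2): Delta=1.0000 Bond=-46.5962
V0=36.9192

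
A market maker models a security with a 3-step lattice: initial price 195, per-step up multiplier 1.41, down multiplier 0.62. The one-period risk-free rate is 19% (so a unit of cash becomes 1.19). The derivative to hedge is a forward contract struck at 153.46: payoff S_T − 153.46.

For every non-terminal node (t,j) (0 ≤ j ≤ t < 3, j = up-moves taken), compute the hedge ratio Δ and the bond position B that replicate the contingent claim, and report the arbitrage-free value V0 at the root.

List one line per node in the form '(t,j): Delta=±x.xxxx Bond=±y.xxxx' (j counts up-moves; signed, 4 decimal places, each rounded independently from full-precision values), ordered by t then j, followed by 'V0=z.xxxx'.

(0,0): Delta=1.0000 Bond=-91.0656
(1,0): Delta=1.0000 Bond=-108.3681
(1,1): Delta=1.0000 Bond=-108.3681
(2,0): Delta=1.0000 Bond=-128.9580
(2,1): Delta=1.0000 Bond=-128.9580
(2,2): Delta=1.0000 Bond=-128.9580
V0=103.9344

Under the risk-neutral measure, an up-move has probability p* = (R−d)/(u−d) = 0.7215 and values discount at R = 1.19.
At expiry t=3: V(3,0)=-106.9860, V(3,1)=-47.7692, V(3,2)=86.9013, V(3,3)=393.1681
(2,0): S=74.9580. Δ = (V_up−V_dn)/(S_up−S_dn) = (-47.7692−-106.9860)/(105.6908−46.4740) = 1.0000. V = [p*·-47.7692 + (1−p*)·-106.9860]/1.19 = -54.0000. B = V − Δ·S = -128.9580.
(2,1): S=170.4690. Δ = (V_up−V_dn)/(S_up−S_dn) = (86.9013−-47.7692)/(240.3613−105.6908) = 1.0000. V = [p*·86.9013 + (1−p*)·-47.7692]/1.19 = 41.5110. B = V − Δ·S = -128.9580.
(2,2): S=387.6795. Δ = (V_up−V_dn)/(S_up−S_dn) = (393.1681−86.9013)/(546.6281−240.3613) = 1.0000. V = [p*·393.1681 + (1−p*)·86.9013]/1.19 = 258.7215. B = V − Δ·S = -128.9580.
(1,0): S=120.9000. Δ = (V_up−V_dn)/(S_up−S_dn) = (41.5110−-54.0000)/(170.4690−74.9580) = 1.0000. V = [p*·41.5110 + (1−p*)·-54.0000]/1.19 = 12.5319. B = V − Δ·S = -108.3681.
(1,1): S=274.9500. Δ = (V_up−V_dn)/(S_up−S_dn) = (258.7215−41.5110)/(387.6795−170.4690) = 1.0000. V = [p*·258.7215 + (1−p*)·41.5110]/1.19 = 166.5819. B = V − Δ·S = -108.3681.
(0,0): S=195.0000. Δ = (V_up−V_dn)/(S_up−S_dn) = (166.5819−12.5319)/(274.9500−120.9000) = 1.0000. V = [p*·166.5819 + (1−p*)·12.5319]/1.19 = 103.9344. B = V − Δ·S = -91.0656.
Check: Δ(0,0)·S0 + B(0,0) = 103.9344 = V0.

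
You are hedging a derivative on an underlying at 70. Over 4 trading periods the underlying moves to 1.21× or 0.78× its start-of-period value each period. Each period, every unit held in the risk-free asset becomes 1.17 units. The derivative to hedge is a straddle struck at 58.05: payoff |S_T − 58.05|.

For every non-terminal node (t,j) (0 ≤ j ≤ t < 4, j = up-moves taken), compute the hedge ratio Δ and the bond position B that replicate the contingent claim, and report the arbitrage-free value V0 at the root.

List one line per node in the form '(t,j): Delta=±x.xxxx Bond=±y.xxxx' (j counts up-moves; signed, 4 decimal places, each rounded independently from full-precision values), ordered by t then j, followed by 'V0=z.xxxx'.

(0,0): Delta=0.9821 Bond=-29.6659
(1,0): Delta=0.8048 Bond=-25.0303
(1,1): Delta=0.9938 Bond=-35.7018
(2,0): Delta=-0.6357 Bond=32.0630
(2,1): Delta=0.9001 Bond=-35.5776
(2,2): Delta=1.0000 Bond=-42.4063
(3,0): Delta=-1.0000 Bond=49.6154
(3,1): Delta=-0.6116 Bond=36.2725
(3,2): Delta=1.0000 Bond=-49.6154
(3,3): Delta=1.0000 Bond=-49.6154
V0=39.0798

Since d<R<u, set p* = (R−d)/(u−d) = 0.9070; price each node as the discounted p*-expectation of its children.
At expiry t=4: V(4,0)=32.1395, V(4,1)=17.8554, V(4,2)=4.3031, V(4,3)=38.6772, V(4,4)=92.0012
  t=3,j=0: stock 33.2186 → up 40.1946 (V=17.8554), down 25.9105 (V=32.1395). Price 16.3967; hedge Δ=-1.0000, bond B=49.6154.
  t=3,j=1: stock 51.5315 → up 62.3531 (V=4.3031), down 40.1946 (V=17.8554). Price 4.7554; hedge Δ=-0.6116, bond B=36.2725.
  t=3,j=2: stock 79.9399 → up 96.7272 (V=38.6772), down 62.3531 (V=4.3031). Price 30.3245; hedge Δ=1.0000, bond B=-49.6154.
  t=3,j=3: stock 124.0093 → up 150.0512 (V=92.0012), down 96.7272 (V=38.6772). Price 74.3939; hedge Δ=1.0000, bond B=-49.6154.
  t=2,j=0: stock 42.5880 → up 51.5315 (V=4.7554), down 33.2186 (V=16.3967). Price 4.9900; hedge Δ=-0.6357, bond B=32.0630.
  t=2,j=1: stock 66.0660 → up 79.9399 (V=30.3245), down 51.5315 (V=4.7554). Price 23.8854; hedge Δ=0.9001, bond B=-35.5776.
  t=2,j=2: stock 102.4870 → up 124.0093 (V=74.3939), down 79.9399 (V=30.3245). Price 60.0807; hedge Δ=1.0000, bond B=-42.4063.
  t=1,j=0: stock 54.6000 → up 66.0660 (V=23.8854), down 42.5880 (V=4.9900). Price 18.9126; hedge Δ=0.8048, bond B=-25.0303.
  t=1,j=1: stock 84.7000 → up 102.4870 (V=60.0807), down 66.0660 (V=23.8854). Price 48.4732; hedge Δ=0.9938, bond B=-35.7018.
  t=0,j=0: stock 70.0000 → up 84.7000 (V=48.4732), down 54.6000 (V=18.9126). Price 39.0798; hedge Δ=0.9821, bond B=-29.6659.
Check: Δ(0,0)·S0 + B(0,0) = 39.0798 = V0.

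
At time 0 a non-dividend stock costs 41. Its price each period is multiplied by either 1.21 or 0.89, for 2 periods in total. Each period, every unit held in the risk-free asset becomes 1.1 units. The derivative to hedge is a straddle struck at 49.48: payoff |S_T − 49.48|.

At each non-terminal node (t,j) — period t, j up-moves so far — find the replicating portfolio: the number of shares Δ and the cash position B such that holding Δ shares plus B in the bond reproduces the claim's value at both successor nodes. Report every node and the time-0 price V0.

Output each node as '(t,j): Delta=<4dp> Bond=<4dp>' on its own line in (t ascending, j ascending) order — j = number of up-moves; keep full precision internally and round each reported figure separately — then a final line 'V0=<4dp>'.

(0,0): Delta=-0.0407 Bond=9.0705
(1,0): Delta=-1.0000 Bond=44.9818
(1,1): Delta=0.3289 Bond=-8.3580
V0=7.4011

Under the risk-neutral measure, an up-move has probability p* = (R−d)/(u−d) = 0.6563 and values discount at R = 1.1.
Terminal values V(2,·): V(2,0)=17.0039, V(2,1)=5.3271, V(2,2)=10.5481
Node (1,0) S=36.4900: V=(p*·5.3271+(1−p*)·17.0039)/1.1=8.4918; Δ=(5.3271−17.0039)/(44.1529−32.4761)=-1.0000; B=V−Δ·S=44.9818
Node (1,1) S=49.6100: V=(p*·10.5481+(1−p*)·5.3271)/1.1=7.9576; Δ=(10.5481−5.3271)/(60.0281−44.1529)=0.3289; B=V−Δ·S=-8.3580
Node (0,0) S=41.0000: V=(p*·7.9576+(1−p*)·8.4918)/1.1=7.4011; Δ=(7.9576−8.4918)/(49.6100−36.4900)=-0.0407; B=V−Δ·S=9.0705
Root portfolio cost Δ·41+B reproduces V0=7.4011.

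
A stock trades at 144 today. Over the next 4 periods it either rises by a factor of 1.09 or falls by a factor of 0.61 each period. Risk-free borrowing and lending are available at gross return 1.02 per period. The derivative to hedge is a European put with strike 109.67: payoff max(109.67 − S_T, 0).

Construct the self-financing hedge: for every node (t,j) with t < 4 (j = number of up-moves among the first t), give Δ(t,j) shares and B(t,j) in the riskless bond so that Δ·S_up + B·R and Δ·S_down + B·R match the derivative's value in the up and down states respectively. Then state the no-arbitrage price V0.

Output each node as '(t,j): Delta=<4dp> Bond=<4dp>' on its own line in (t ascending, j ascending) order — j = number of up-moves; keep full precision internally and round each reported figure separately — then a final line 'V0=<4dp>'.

Since d<R<u, set p* = (R−d)/(u−d) = 0.8542; price each node as the discounted p*-expectation of its children.
Terminal payoffs: V(4,0)=89.7320, V(4,1)=74.0431, V(4,2)=46.0088, V(4,3)=0.0000, V(4,4)=0.0000
  t=3,j=0: stock 32.6853 → up 35.6269 (V=74.0431), down 19.9380 (V=89.7320). Price 74.8343; hedge Δ=-1.0000, bond B=107.5196.
  t=3,j=1: stock 58.4048 → up 63.6612 (V=46.0088), down 35.6269 (V=74.0431). Price 49.1148; hedge Δ=-1.0000, bond B=107.5196.
  t=3,j=2: stock 104.3627 → up 113.7553 (V=0.0000), down 63.6612 (V=46.0088). Price 6.5780; hedge Δ=-0.9184, bond B=102.4296.
  t=3,j=3: stock 186.4842 → up 203.2678 (V=0.0000), down 113.7553 (V=0.0000). Price 0.0000; hedge Δ=0.0000, bond B=0.0000.
  t=2,j=0: stock 53.5824 → up 58.4048 (V=49.1148), down 32.6853 (V=74.8343). Price 51.8290; hedge Δ=-1.0000, bond B=105.4114.
  t=2,j=1: stock 95.7456 → up 104.3627 (V=6.5780), down 58.4048 (V=49.1148). Price 12.5307; hedge Δ=-0.9256, bond B=101.1489.
  t=2,j=2: stock 171.0864 → up 186.4842 (V=0.0000), down 104.3627 (V=6.5780). Price 0.9405; hedge Δ=-0.0801, bond B=14.6448.
  t=1,j=0: stock 87.8400 → up 95.7456 (V=12.5307), down 53.5824 (V=51.8290). Price 17.9036; hedge Δ=-0.9321, bond B=99.7750.
  t=1,j=1: stock 156.9600 → up 171.0864 (V=0.9405), down 95.7456 (V=12.5307). Price 2.5791; hedge Δ=-0.1538, bond B=26.7254.
  t=0,j=0: stock 144.0000 → up 156.9600 (V=2.5791), down 87.8400 (V=17.9036). Price 4.7196; hedge Δ=-0.2217, bond B=36.6456.
Root portfolio cost Δ·144+B reproduces V0=4.7196.

(0,0): Delta=-0.2217 Bond=36.6456
(1,0): Delta=-0.9321 Bond=99.7750
(1,1): Delta=-0.1538 Bond=26.7254
(2,0): Delta=-1.0000 Bond=105.4114
(2,1): Delta=-0.9256 Bond=101.1489
(2,2): Delta=-0.0801 Bond=14.6448
(3,0): Delta=-1.0000 Bond=107.5196
(3,1): Delta=-1.0000 Bond=107.5196
(3,2): Delta=-0.9184 Bond=102.4296
(3,3): Delta=0.0000 Bond=0.0000
V0=4.7196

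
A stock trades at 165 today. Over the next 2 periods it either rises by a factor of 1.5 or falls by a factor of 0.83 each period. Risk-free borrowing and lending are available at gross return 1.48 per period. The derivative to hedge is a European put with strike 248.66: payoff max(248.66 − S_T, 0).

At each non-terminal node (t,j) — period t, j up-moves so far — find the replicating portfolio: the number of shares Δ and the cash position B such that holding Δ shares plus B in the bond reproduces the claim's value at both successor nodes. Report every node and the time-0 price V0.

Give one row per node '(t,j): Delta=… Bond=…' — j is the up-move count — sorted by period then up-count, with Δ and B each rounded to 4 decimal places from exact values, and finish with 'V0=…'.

The replicating-portfolio and risk-neutral prices coincide; use p* = (1.48−0.83)/(1.5−0.83) = 0.9701 for the latter.
Terminal payoffs: V(2,0)=134.9915, V(2,1)=43.2350, V(2,2)=0.0000
(1,0): S=136.9500. Δ = (V_up−V_dn)/(S_up−S_dn) = (43.2350−134.9915)/(205.4250−113.6685) = -1.0000. V = [p*·43.2350 + (1−p*)·134.9915]/1.48 = 31.0635. B = V − Δ·S = 168.0135.
(1,1): S=247.5000. Δ = (V_up−V_dn)/(S_up−S_dn) = (0.0000−43.2350)/(371.2500−205.4250) = -0.2607. V = [p*·0.0000 + (1−p*)·43.2350]/1.48 = 0.8720. B = V − Δ·S = 65.4019.
(0,0): S=165.0000. Δ = (V_up−V_dn)/(S_up−S_dn) = (0.8720−31.0635)/(247.5000−136.9500) = -0.2731. V = [p*·0.8720 + (1−p*)·31.0635]/1.48 = 1.1982. B = V − Δ·S = 46.2601.
Check: Δ(0,0)·S0 + B(0,0) = 1.1982 = V0.

(0,0): Delta=-0.2731 Bond=46.2601
(1,0): Delta=-1.0000 Bond=168.0135
(1,1): Delta=-0.2607 Bond=65.4019
V0=1.1982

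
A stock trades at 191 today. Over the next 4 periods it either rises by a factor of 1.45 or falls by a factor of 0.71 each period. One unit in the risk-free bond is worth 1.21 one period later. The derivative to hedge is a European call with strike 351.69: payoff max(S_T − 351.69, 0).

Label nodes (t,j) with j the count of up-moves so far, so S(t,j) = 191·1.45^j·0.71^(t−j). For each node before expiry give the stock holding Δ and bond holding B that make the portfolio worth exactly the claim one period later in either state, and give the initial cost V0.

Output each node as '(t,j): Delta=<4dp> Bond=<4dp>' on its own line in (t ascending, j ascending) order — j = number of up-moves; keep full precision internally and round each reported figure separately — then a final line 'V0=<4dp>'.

No-arbitrage ⇒ martingale measure with p* = (R−d)/(u−d) = 0.6757.
Terminal values V(4,·): V(4,0)=0.0000, V(4,1)=0.0000, V(4,2)=0.0000, V(4,3)=61.7340, V(4,4)=492.6267
  t=3,j=0: stock 68.3610 → up 99.1235 (V=0.0000), down 48.5363 (V=0.0000). Price 0.0000; hedge Δ=0.0000, bond B=0.0000.
  t=3,j=1: stock 139.6105 → up 202.4352 (V=0.0000), down 99.1235 (V=0.0000). Price 0.0000; hedge Δ=0.0000, bond B=0.0000.
  t=3,j=2: stock 285.1200 → up 413.4240 (V=61.7340), down 202.4352 (V=0.0000). Price 34.4729; hedge Δ=0.2926, bond B=-48.9515.
  t=3,j=3: stock 582.2874 → up 844.3167 (V=492.6267), down 413.4240 (V=61.7340). Price 291.6345; hedge Δ=1.0000, bond B=-290.6529.
  t=2,j=0: stock 96.2831 → up 139.6105 (V=0.0000), down 68.3610 (V=0.0000). Price 0.0000; hedge Δ=0.0000, bond B=0.0000.
  t=2,j=1: stock 196.6345 → up 285.1200 (V=34.4729), down 139.6105 (V=0.0000). Price 19.2500; hedge Δ=0.2369, bond B=-27.3350.
  t=2,j=2: stock 401.5775 → up 582.2874 (V=291.6345), down 285.1200 (V=34.4729). Price 172.0915; hedge Δ=0.8654, bond B=-175.4242.
  t=1,j=0: stock 135.6100 → up 196.6345 (V=19.2500), down 96.2831 (V=0.0000). Price 10.7494; hedge Δ=0.1918, bond B=-15.2641.
  t=1,j=1: stock 276.9500 → up 401.5775 (V=172.0915), down 196.6345 (V=19.2500). Price 101.2573; hedge Δ=0.7458, bond B=-105.2853.
  t=0,j=0: stock 191.0000 → up 276.9500 (V=101.2573), down 135.6100 (V=10.7494). Price 59.4243; hedge Δ=0.6404, bond B=-62.8837.
Self-financing check: at every node Δ·S+B equals the discounted successor values.

(0,0): Delta=0.6404 Bond=-62.8837
(1,0): Delta=0.1918 Bond=-15.2641
(1,1): Delta=0.7458 Bond=-105.2853
(2,0): Delta=0.0000 Bond=0.0000
(2,1): Delta=0.2369 Bond=-27.3350
(2,2): Delta=0.8654 Bond=-175.4242
(3,0): Delta=0.0000 Bond=0.0000
(3,1): Delta=0.0000 Bond=0.0000
(3,2): Delta=0.2926 Bond=-48.9515
(3,3): Delta=1.0000 Bond=-290.6529
V0=59.4243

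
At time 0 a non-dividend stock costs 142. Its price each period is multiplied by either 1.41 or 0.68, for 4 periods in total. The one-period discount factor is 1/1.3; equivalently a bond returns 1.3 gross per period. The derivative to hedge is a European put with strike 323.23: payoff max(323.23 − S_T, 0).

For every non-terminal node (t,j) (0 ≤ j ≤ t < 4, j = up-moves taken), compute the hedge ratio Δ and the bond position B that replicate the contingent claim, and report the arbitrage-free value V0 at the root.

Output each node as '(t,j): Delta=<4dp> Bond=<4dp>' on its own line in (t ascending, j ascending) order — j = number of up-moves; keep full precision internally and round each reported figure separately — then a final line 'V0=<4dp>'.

(0,0): Delta=-0.3597 Bond=65.6106
(1,0): Delta=-1.0000 Bond=147.1234
(1,1): Delta=-0.3049 Bond=74.3241
(2,0): Delta=-1.0000 Bond=191.2604
(2,1): Delta=-1.0000 Bond=191.2604
(2,2): Delta=-0.2454 Bond=79.8305
(3,0): Delta=-1.0000 Bond=248.6385
(3,1): Delta=-1.0000 Bond=248.6385
(3,2): Delta=-1.0000 Bond=248.6385
(3,3): Delta=-0.1808 Bond=78.0789
V0=14.5364

The replicating-portfolio and risk-neutral prices coincide; use p* = (1.3−0.68)/(1.41−0.68) = 0.8493 for the latter.
Terminal payoffs: V(4,0)=292.8684, V(4,1)=260.2744, V(4,2)=192.6898, V(4,3)=52.5510, V(4,4)=0.0000
Node (3,0) S=44.6493: V=(p*·260.2744+(1−p*)·292.8684)/1.3=203.9891; Δ=(260.2744−292.8684)/(62.9556−30.3616)=-1.0000; B=V−Δ·S=248.6385
Node (3,1) S=92.5817: V=(p*·192.6898+(1−p*)·260.2744)/1.3=156.0567; Δ=(192.6898−260.2744)/(130.5402−62.9556)=-1.0000; B=V−Δ·S=248.6385
Node (3,2) S=191.9709: V=(p*·52.5510+(1−p*)·192.6898)/1.3=56.6675; Δ=(52.5510−192.6898)/(270.6790−130.5402)=-1.0000; B=V−Δ·S=248.6385
Node (3,3) S=398.0574: V=(p*·0.0000+(1−p*)·52.5510)/1.3=6.0913; Δ=(0.0000−52.5510)/(561.2609−270.6790)=-0.1808; B=V−Δ·S=78.0789
Node (2,0) S=65.6608: V=(p*·156.0567+(1−p*)·203.9891)/1.3=125.5996; Δ=(156.0567−203.9891)/(92.5817−44.6493)=-1.0000; B=V−Δ·S=191.2604
Node (2,1) S=136.1496: V=(p*·56.6675+(1−p*)·156.0567)/1.3=55.1108; Δ=(56.6675−156.0567)/(191.9709−92.5817)=-1.0000; B=V−Δ·S=191.2604
Node (2,2) S=282.3102: V=(p*·6.0913+(1−p*)·56.6675)/1.3=10.5480; Δ=(6.0913−56.6675)/(398.0574−191.9709)=-0.2454; B=V−Δ·S=79.8305
Node (1,0) S=96.5600: V=(p*·55.1108+(1−p*)·125.5996)/1.3=50.5634; Δ=(55.1108−125.5996)/(136.1496−65.6608)=-1.0000; B=V−Δ·S=147.1234
Node (1,1) S=200.2200: V=(p*·10.5480+(1−p*)·55.1108)/1.3=13.2792; Δ=(10.5480−55.1108)/(282.3102−136.1496)=-0.3049; B=V−Δ·S=74.3241
Node (0,0) S=142.0000: V=(p*·13.2792+(1−p*)·50.5634)/1.3=14.5364; Δ=(13.2792−50.5634)/(200.2200−96.5600)=-0.3597; B=V−Δ·S=65.6106
The time-0 hedge costs 14.5364, which is the no-arbitrage price.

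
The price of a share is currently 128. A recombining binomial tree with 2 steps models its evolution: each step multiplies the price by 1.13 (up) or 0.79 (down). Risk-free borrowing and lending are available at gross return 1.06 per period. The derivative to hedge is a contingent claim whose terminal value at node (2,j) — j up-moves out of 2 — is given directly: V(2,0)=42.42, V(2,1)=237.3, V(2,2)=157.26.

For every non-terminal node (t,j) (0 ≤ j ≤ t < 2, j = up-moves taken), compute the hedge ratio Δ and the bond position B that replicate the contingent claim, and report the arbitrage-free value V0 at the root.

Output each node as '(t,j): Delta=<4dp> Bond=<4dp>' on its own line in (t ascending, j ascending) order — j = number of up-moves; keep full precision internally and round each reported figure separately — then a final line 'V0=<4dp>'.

Under the risk-neutral measure, an up-move has probability p* = (R−d)/(u−d) = 0.7941 and values discount at R = 1.06.
Payoff layer (t=2): V(2,0)=42.4200, V(2,1)=237.3000, V(2,2)=157.2600
(1,0): S=101.1200. Δ = (V_up−V_dn)/(S_up−S_dn) = (237.3000−42.4200)/(114.2656−79.8848) = 5.6683. V = [p*·237.3000 + (1−p*)·42.4200]/1.06 = 186.0166. B = V − Δ·S = -387.1598.
(1,1): S=144.6400. Δ = (V_up−V_dn)/(S_up−S_dn) = (157.2600−237.3000)/(163.4432−114.2656) = -1.6276. V = [p*·157.2600 + (1−p*)·237.3000]/1.06 = 163.9046. B = V − Δ·S = 399.3163.
(0,0): S=128.0000. Δ = (V_up−V_dn)/(S_up−S_dn) = (163.9046−186.0166)/(144.6400−101.1200) = -0.5081. V = [p*·163.9046 + (1−p*)·186.0166]/1.06 = 158.9217. B = V − Δ·S = 223.9573.
Root portfolio cost Δ·128+B reproduces V0=158.9217.

(0,0): Delta=-0.5081 Bond=223.9573
(1,0): Delta=5.6683 Bond=-387.1598
(1,1): Delta=-1.6276 Bond=399.3163
V0=158.9217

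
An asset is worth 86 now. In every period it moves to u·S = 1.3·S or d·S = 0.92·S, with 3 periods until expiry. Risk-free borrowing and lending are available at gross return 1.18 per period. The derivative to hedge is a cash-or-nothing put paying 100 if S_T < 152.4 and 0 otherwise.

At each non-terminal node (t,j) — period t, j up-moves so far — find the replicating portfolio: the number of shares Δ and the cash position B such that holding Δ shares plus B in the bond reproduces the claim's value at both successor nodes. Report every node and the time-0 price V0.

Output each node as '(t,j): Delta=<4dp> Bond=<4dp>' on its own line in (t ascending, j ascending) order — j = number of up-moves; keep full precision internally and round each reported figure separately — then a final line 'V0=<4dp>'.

(0,0): Delta=-1.0288 Bond=129.8454
(1,0): Delta=0.0000 Bond=71.8184
(1,1): Delta=-1.3648 Bond=190.7864
(2,0): Delta=0.0000 Bond=84.7458
(2,1): Delta=0.0000 Bond=84.7458
(2,2): Delta=-1.8106 Bond=289.9197
V0=41.3681

Risk-neutral probability p* = (R−d)/(u−d) = (1.18−0.92)/(1.3−0.92) = 0.6842.
Payoff layer (t=3): V(3,0)=100.0000, V(3,1)=100.0000, V(3,2)=100.0000, V(3,3)=0.0000
  t=2,j=0: stock 72.7904 → up 94.6275 (V=100.0000), down 66.9672 (V=100.0000). Price 84.7458; hedge Δ=0.0000, bond B=84.7458.
  t=2,j=1: stock 102.8560 → up 133.7128 (V=100.0000), down 94.6275 (V=100.0000). Price 84.7458; hedge Δ=0.0000, bond B=84.7458.
  t=2,j=2: stock 145.3400 → up 188.9420 (V=0.0000), down 133.7128 (V=100.0000). Price 26.7618; hedge Δ=-1.8106, bond B=289.9197.
  t=1,j=0: stock 79.1200 → up 102.8560 (V=84.7458), down 72.7904 (V=84.7458). Price 71.8184; hedge Δ=0.0000, bond B=71.8184.
  t=1,j=1: stock 111.8000 → up 145.3400 (V=26.7618), down 102.8560 (V=84.7458). Price 38.1971; hedge Δ=-1.3648, bond B=190.7864.
  t=0,j=0: stock 86.0000 → up 111.8000 (V=38.1971), down 79.1200 (V=71.8184). Price 41.3681; hedge Δ=-1.0288, bond B=129.8454.
Each (Δ,B) replicates both successor values, so the strategy is self-financing and V0 is arbitrage-free.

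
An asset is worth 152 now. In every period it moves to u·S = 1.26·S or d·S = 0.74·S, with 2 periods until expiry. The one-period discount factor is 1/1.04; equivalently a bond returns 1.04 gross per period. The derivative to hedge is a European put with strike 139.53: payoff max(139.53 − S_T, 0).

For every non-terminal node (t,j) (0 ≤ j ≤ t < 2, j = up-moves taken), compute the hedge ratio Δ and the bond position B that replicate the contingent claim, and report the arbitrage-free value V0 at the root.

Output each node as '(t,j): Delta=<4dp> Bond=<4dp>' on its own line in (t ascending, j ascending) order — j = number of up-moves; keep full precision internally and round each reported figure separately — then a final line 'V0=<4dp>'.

(0,0): Delta=-0.2897 Bond=53.3566
(1,0): Delta=-0.9625 Bond=131.1602
(1,1): Delta=0.0000 Bond=0.0000
V0=9.3162

The replicating-portfolio and risk-neutral prices coincide; use p* = (1.04−0.74)/(1.26−0.74) = 0.5769 for the latter.
Payoff layer (t=2): V(2,0)=56.2948, V(2,1)=0.0000, V(2,2)=0.0000
Node (1,0) S=112.4800: V=(p*·0.0000+(1−p*)·56.2948)/1.04=22.9010; Δ=(0.0000−56.2948)/(141.7248−83.2352)=-0.9625; B=V−Δ·S=131.1602
Node (1,1) S=191.5200: V=(p*·0.0000+(1−p*)·0.0000)/1.04=0.0000; Δ=(0.0000−0.0000)/(241.3152−141.7248)=0.0000; B=V−Δ·S=0.0000
Node (0,0) S=152.0000: V=(p*·0.0000+(1−p*)·22.9010)/1.04=9.3162; Δ=(0.0000−22.9010)/(191.5200−112.4800)=-0.2897; B=V−Δ·S=53.3566
The time-0 hedge costs 9.3162, which is the no-arbitrage price.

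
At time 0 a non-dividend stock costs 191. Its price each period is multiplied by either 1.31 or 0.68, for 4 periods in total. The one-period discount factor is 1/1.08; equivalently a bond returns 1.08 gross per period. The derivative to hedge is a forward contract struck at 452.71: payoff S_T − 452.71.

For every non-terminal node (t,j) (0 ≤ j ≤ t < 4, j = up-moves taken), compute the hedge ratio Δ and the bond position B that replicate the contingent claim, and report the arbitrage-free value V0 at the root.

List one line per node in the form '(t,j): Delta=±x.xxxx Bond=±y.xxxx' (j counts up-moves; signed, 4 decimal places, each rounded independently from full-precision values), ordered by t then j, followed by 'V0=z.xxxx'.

(0,0): Delta=1.0000 Bond=-332.7554
(1,0): Delta=1.0000 Bond=-359.3758
(1,1): Delta=1.0000 Bond=-359.3758
(2,0): Delta=1.0000 Bond=-388.1259
(2,1): Delta=1.0000 Bond=-388.1259
(2,2): Delta=1.0000 Bond=-388.1259
(3,0): Delta=1.0000 Bond=-419.1759
(3,1): Delta=1.0000 Bond=-419.1759
(3,2): Delta=1.0000 Bond=-419.1759
(3,3): Delta=1.0000 Bond=-419.1759
V0=-141.7554

Since d<R<u, set p* = (R−d)/(u−d) = 0.6349; price each node as the discounted p*-expectation of its children.
At expiry t=4: V(4,0)=-411.8716, V(4,1)=-374.0360, V(4,2)=-301.1468, V(4,3)=-160.7279, V(4,4)=109.7848
(3,0): S=60.0565. Δ = (V_up−V_dn)/(S_up−S_dn) = (-374.0360−-411.8716)/(78.6740−40.8384) = 1.0000. V = [p*·-374.0360 + (1−p*)·-411.8716]/1.08 = -359.1194. B = V − Δ·S = -419.1759.
(3,1): S=115.6971. Δ = (V_up−V_dn)/(S_up−S_dn) = (-301.1468−-374.0360)/(151.5632−78.6740) = 1.0000. V = [p*·-301.1468 + (1−p*)·-374.0360]/1.08 = -303.4788. B = V − Δ·S = -419.1759.
(3,2): S=222.8871. Δ = (V_up−V_dn)/(S_up−S_dn) = (-160.7279−-301.1468)/(291.9821−151.5632) = 1.0000. V = [p*·-160.7279 + (1−p*)·-301.1468]/1.08 = -196.2889. B = V − Δ·S = -419.1759.
(3,3): S=429.3854. Δ = (V_up−V_dn)/(S_up−S_dn) = (109.7848−-160.7279)/(562.4948−291.9821) = 1.0000. V = [p*·109.7848 + (1−p*)·-160.7279]/1.08 = 10.2095. B = V − Δ·S = -419.1759.
(2,0): S=88.3184. Δ = (V_up−V_dn)/(S_up−S_dn) = (-303.4788−-359.1194)/(115.6971−60.0565) = 1.0000. V = [p*·-303.4788 + (1−p*)·-359.1194]/1.08 = -299.8075. B = V − Δ·S = -388.1259.
(2,1): S=170.1428. Δ = (V_up−V_dn)/(S_up−S_dn) = (-196.2889−-303.4788)/(222.8871−115.6971) = 1.0000. V = [p*·-196.2889 + (1−p*)·-303.4788]/1.08 = -217.9831. B = V − Δ·S = -388.1259.
(2,2): S=327.7751. Δ = (V_up−V_dn)/(S_up−S_dn) = (10.2095−-196.2889)/(429.3854−222.8871) = 1.0000. V = [p*·10.2095 + (1−p*)·-196.2889]/1.08 = -60.3508. B = V − Δ·S = -388.1259.
(1,0): S=129.8800. Δ = (V_up−V_dn)/(S_up−S_dn) = (-217.9831−-299.8075)/(170.1428−88.3184) = 1.0000. V = [p*·-217.9831 + (1−p*)·-299.8075]/1.08 = -229.4958. B = V − Δ·S = -359.3758.
(1,1): S=250.2100. Δ = (V_up−V_dn)/(S_up−S_dn) = (-60.3508−-217.9831)/(327.7751−170.1428) = 1.0000. V = [p*·-60.3508 + (1−p*)·-217.9831]/1.08 = -109.1658. B = V − Δ·S = -359.3758.
(0,0): S=191.0000. Δ = (V_up−V_dn)/(S_up−S_dn) = (-109.1658−-229.4958)/(250.2100−129.8800) = 1.0000. V = [p*·-109.1658 + (1−p*)·-229.4958]/1.08 = -141.7554. B = V − Δ·S = -332.7554.
Each (Δ,B) replicates both successor values, so the strategy is self-financing and V0 is arbitrage-free.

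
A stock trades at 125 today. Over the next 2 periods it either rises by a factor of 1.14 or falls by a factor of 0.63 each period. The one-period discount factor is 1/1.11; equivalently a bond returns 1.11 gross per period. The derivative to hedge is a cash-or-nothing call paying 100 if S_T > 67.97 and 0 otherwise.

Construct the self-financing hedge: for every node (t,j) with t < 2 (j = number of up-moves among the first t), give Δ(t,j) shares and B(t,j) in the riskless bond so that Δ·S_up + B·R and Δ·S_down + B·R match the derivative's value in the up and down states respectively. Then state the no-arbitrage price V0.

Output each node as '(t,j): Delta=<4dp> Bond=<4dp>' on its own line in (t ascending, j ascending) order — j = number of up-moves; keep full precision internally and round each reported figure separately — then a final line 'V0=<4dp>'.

Risk-neutral probability p* = (R−d)/(u−d) = (1.11−0.63)/(1.14−0.63) = 0.9412.
Terminal values V(2,·): V(2,0)=0.0000, V(2,1)=100.0000, V(2,2)=100.0000
  t=1,j=0: stock 78.7500 → up 89.7750 (V=100.0000), down 49.6125 (V=0.0000). Price 84.7907; hedge Δ=2.4899, bond B=-111.2878.
  t=1,j=1: stock 142.5000 → up 162.4500 (V=100.0000), down 89.7750 (V=100.0000). Price 90.0901; hedge Δ=0.0000, bond B=90.0901.
  t=0,j=0: stock 125.0000 → up 142.5000 (V=90.0901), down 78.7500 (V=84.7907). Price 80.8814; hedge Δ=0.0831, bond B=70.4904.
The time-0 hedge costs 80.8814, which is the no-arbitrage price.

(0,0): Delta=0.0831 Bond=70.4904
(1,0): Delta=2.4899 Bond=-111.2878
(1,1): Delta=0.0000 Bond=90.0901
V0=80.8814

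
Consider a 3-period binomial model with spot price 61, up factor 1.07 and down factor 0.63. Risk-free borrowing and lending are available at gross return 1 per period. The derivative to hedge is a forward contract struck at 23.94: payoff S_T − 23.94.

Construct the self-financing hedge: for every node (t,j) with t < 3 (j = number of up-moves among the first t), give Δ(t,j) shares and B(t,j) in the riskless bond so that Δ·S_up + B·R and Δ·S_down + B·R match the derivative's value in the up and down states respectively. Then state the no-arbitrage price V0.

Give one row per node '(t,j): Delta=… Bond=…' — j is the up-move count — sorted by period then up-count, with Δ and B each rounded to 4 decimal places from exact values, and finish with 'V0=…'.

(0,0): Delta=1.0000 Bond=-23.9400
(1,0): Delta=1.0000 Bond=-23.9400
(1,1): Delta=1.0000 Bond=-23.9400
(2,0): Delta=1.0000 Bond=-23.9400
(2,1): Delta=1.0000 Bond=-23.9400
(2,2): Delta=1.0000 Bond=-23.9400
V0=37.0600

Since d<R<u, set p* = (R−d)/(u−d) = 0.8409; price each node as the discounted p*-expectation of its children.
Terminal payoffs: V(3,0)=-8.6871, V(3,1)=1.9657, V(3,2)=20.0585, V(3,3)=50.7876
Node (2,0) S=24.2109: V=(p*·1.9657+(1−p*)·-8.6871)/1=0.2709; Δ=(1.9657−-8.6871)/(25.9057−15.2529)=1.0000; B=V−Δ·S=-23.9400
Node (2,1) S=41.1201: V=(p*·20.0585+(1−p*)·1.9657)/1=17.1801; Δ=(20.0585−1.9657)/(43.9985−25.9057)=1.0000; B=V−Δ·S=-23.9400
Node (2,2) S=69.8389: V=(p*·50.7876+(1−p*)·20.0585)/1=45.8989; Δ=(50.7876−20.0585)/(74.7276−43.9985)=1.0000; B=V−Δ·S=-23.9400
Node (1,0) S=38.4300: V=(p*·17.1801+(1−p*)·0.2709)/1=14.4900; Δ=(17.1801−0.2709)/(41.1201−24.2109)=1.0000; B=V−Δ·S=-23.9400
Node (1,1) S=65.2700: V=(p*·45.8989+(1−p*)·17.1801)/1=41.3300; Δ=(45.8989−17.1801)/(69.8389−41.1201)=1.0000; B=V−Δ·S=-23.9400
Node (0,0) S=61.0000: V=(p*·41.3300+(1−p*)·14.4900)/1=37.0600; Δ=(41.3300−14.4900)/(65.2700−38.4300)=1.0000; B=V−Δ·S=-23.9400
Self-financing check: at every node Δ·S+B equals the discounted successor values.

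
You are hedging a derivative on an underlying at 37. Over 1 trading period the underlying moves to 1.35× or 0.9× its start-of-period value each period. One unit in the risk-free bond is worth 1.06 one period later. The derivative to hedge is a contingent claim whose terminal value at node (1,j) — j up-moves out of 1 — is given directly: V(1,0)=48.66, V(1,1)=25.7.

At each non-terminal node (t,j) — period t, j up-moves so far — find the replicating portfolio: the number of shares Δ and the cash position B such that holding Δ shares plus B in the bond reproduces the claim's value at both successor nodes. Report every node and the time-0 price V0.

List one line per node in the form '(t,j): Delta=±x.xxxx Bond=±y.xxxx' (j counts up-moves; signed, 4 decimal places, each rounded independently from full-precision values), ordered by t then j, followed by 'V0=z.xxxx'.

(0,0): Delta=-1.3790 Bond=89.2264
V0=38.2042

No-arbitrage ⇒ martingale measure with p* = (R−d)/(u−d) = 0.3556.
At expiry t=1: V(1,0)=48.6600, V(1,1)=25.7000
(0,0): S=37.0000. Δ = (V_up−V_dn)/(S_up−S_dn) = (25.7000−48.6600)/(49.9500−33.3000) = -1.3790. V = [p*·25.7000 + (1−p*)·48.6600]/1.06 = 38.2042. B = V − Δ·S = 89.2264.
Root portfolio cost Δ·37+B reproduces V0=38.2042.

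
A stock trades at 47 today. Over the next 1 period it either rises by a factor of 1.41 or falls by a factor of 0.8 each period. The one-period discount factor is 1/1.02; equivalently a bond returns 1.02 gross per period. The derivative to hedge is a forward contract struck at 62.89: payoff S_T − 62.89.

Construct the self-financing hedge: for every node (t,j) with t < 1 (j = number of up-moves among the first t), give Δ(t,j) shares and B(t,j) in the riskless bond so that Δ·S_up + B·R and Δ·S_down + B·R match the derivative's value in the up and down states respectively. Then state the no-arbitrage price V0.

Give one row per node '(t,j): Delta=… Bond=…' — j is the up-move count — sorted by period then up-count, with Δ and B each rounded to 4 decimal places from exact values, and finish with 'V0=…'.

(0,0): Delta=1.0000 Bond=-61.6569
V0=-14.6569

Risk-neutral probability p* = (R−d)/(u−d) = (1.02−0.8)/(1.41−0.8) = 0.3607.
Payoff layer (t=1): V(1,0)=-25.2900, V(1,1)=3.3800
(0,0): S=47.0000. Δ = (V_up−V_dn)/(S_up−S_dn) = (3.3800−-25.2900)/(66.2700−37.6000) = 1.0000. V = [p*·3.3800 + (1−p*)·-25.2900]/1.02 = -14.6569. B = V − Δ·S = -61.6569.
The time-0 hedge costs -14.6569, which is the no-arbitrage price.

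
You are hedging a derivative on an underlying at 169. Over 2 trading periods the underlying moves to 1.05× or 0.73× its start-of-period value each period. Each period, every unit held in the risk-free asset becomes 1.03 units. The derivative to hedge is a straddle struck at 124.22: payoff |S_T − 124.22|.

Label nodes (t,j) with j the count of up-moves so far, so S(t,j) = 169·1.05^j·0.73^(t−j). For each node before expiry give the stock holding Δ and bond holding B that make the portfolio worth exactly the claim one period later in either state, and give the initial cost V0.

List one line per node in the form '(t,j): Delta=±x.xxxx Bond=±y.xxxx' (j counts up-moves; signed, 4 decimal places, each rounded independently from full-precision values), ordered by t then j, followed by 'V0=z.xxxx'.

(0,0): Delta=0.9233 Bond=-103.8827
(1,0): Delta=-0.7306 Bond=97.0431
(1,1): Delta=1.0000 Bond=-120.6019
V0=52.1623

The replicating-portfolio and risk-neutral prices coincide; use p* = (1.03−0.73)/(1.05−0.73) = 0.9375 for the latter.
At expiry t=2: V(2,0)=34.1599, V(2,1)=5.3185, V(2,2)=62.1025
Node (1,0) S=123.3700: V=(p*·5.3185+(1−p*)·34.1599)/1.03=6.9137; Δ=(5.3185−34.1599)/(129.5385−90.0601)=-0.7306; B=V−Δ·S=97.0431
Node (1,1) S=177.4500: V=(p*·62.1025+(1−p*)·5.3185)/1.03=56.8481; Δ=(62.1025−5.3185)/(186.3225−129.5385)=1.0000; B=V−Δ·S=-120.6019
Node (0,0) S=169.0000: V=(p*·56.8481+(1−p*)·6.9137)/1.03=52.1623; Δ=(56.8481−6.9137)/(177.4500−123.3700)=0.9233; B=V−Δ·S=-103.8827
Self-financing check: at every node Δ·S+B equals the discounted successor values.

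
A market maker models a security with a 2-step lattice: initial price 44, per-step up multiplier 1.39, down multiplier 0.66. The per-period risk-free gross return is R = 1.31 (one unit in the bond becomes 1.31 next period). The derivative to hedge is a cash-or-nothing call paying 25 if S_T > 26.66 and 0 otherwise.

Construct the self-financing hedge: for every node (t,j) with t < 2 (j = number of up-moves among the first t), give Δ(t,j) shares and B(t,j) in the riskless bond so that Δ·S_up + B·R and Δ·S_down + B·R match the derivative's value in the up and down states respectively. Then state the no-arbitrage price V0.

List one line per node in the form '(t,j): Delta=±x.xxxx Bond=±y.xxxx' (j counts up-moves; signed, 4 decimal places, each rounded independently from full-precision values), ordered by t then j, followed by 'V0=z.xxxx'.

Risk-neutral probability p* = (R−d)/(u−d) = (1.31−0.66)/(1.39−0.66) = 0.8904.
Terminal values V(2,·): V(2,0)=0.0000, V(2,1)=25.0000, V(2,2)=25.0000
  t=1,j=0: stock 29.0400 → up 40.3656 (V=25.0000), down 19.1664 (V=0.0000). Price 16.9926; hedge Δ=1.1793, bond B=-17.2540.
  t=1,j=1: stock 61.1600 → up 85.0124 (V=25.0000), down 40.3656 (V=25.0000). Price 19.0840; hedge Δ=0.0000, bond B=19.0840.
  t=0,j=0: stock 44.0000 → up 61.1600 (V=19.0840), down 29.0400 (V=16.9926). Price 14.3930; hedge Δ=0.0651, bond B=11.5280.
Check: Δ(0,0)·S0 + B(0,0) = 14.3930 = V0.

(0,0): Delta=0.0651 Bond=11.5280
(1,0): Delta=1.1793 Bond=-17.2540
(1,1): Delta=0.0000 Bond=19.0840
V0=14.3930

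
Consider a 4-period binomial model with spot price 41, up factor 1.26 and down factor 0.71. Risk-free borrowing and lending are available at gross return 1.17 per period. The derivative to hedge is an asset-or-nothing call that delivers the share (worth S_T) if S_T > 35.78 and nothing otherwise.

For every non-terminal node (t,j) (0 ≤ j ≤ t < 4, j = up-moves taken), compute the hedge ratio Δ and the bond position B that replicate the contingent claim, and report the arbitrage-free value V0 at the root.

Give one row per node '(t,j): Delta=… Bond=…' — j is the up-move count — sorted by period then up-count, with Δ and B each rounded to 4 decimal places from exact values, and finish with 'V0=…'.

(0,0): Delta=1.2844 Bond=-13.7752
(1,0): Delta=1.8585 Bond=-32.8309
(1,1): Delta=1.2211 Bond=-12.8469
(2,0): Delta=0.0000 Bond=0.0000
(2,1): Delta=2.0634 Bond=-45.9275
(2,2): Delta=1.1282 Bond=-8.9858
(3,0): Delta=0.0000 Bond=0.0000
(3,1): Delta=0.0000 Bond=0.0000
(3,2): Delta=2.2909 Bond=-64.2486
(3,3): Delta=1.0000 Bond=0.0000
V0=38.8835

Under the risk-neutral measure, an up-move has probability p* = (R−d)/(u−d) = 0.8364 and values discount at R = 1.17.
Payoff layer (t=4): V(4,0)=0.0000, V(4,1)=0.0000, V(4,2)=0.0000, V(4,3)=58.2309, V(4,4)=103.3394
  t=3,j=0: stock 14.6744 → up 18.4897 (V=0.0000), down 10.4188 (V=0.0000). Price 0.0000; hedge Δ=0.0000, bond B=0.0000.
  t=3,j=1: stock 26.0418 → up 32.8127 (V=0.0000), down 18.4897 (V=0.0000). Price 0.0000; hedge Δ=0.0000, bond B=0.0000.
  t=3,j=2: stock 46.2150 → up 58.2309 (V=58.2309), down 32.8127 (V=0.0000). Price 41.6259; hedge Δ=2.2909, bond B=-64.2486.
  t=3,j=3: stock 82.0154 → up 103.3394 (V=103.3394), down 58.2309 (V=58.2309). Price 82.0154; hedge Δ=1.0000, bond B=0.0000.
  t=2,j=0: stock 20.6681 → up 26.0418 (V=0.0000), down 14.6744 (V=0.0000). Price 0.0000; hedge Δ=0.0000, bond B=0.0000.
  t=2,j=1: stock 36.6786 → up 46.2150 (V=41.6259), down 26.0418 (V=0.0000). Price 29.7559; hedge Δ=2.0634, bond B=-45.9275.
  t=2,j=2: stock 65.0916 → up 82.0154 (V=82.0154), down 46.2150 (V=41.6259). Price 64.4498; hedge Δ=1.1282, bond B=-8.9858.
  t=1,j=0: stock 29.1100 → up 36.6786 (V=29.7559), down 20.6681 (V=0.0000). Price 21.2707; hedge Δ=1.8585, bond B=-32.8309.
  t=1,j=1: stock 51.6600 → up 65.0916 (V=64.4498), down 36.6786 (V=29.7559). Price 50.2330; hedge Δ=1.2211, bond B=-12.8469.
  t=0,j=0: stock 41.0000 → up 51.6600 (V=50.2330), down 29.1100 (V=21.2707). Price 38.8835; hedge Δ=1.2844, bond B=-13.7752.
Root portfolio cost Δ·41+B reproduces V0=38.8835.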